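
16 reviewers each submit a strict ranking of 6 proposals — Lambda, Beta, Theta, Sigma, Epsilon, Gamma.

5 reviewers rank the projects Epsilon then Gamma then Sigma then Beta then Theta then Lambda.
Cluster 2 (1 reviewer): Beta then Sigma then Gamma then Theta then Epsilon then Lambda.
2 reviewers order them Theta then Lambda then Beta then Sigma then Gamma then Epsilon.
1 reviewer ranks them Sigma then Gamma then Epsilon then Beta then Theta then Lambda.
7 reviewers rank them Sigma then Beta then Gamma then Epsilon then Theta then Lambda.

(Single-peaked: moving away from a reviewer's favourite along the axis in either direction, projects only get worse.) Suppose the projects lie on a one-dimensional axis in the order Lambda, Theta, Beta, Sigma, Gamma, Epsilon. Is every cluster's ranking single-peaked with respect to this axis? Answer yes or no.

Axis positions: Lambda=1, Theta=2, Beta=3, Sigma=4, Gamma=5, Epsilon=6.
Cluster 1 (peak Epsilon at position 6): ranking walks positions 6-5-4-3-2-1, expanding outward from the peak — single-peaked.
Cluster 2 (peak Beta at position 3): ranking walks positions 3-4-5-2-6-1, expanding outward from the peak — single-peaked.
Cluster 3 (peak Theta at position 2): ranking walks positions 2-1-3-4-5-6, expanding outward from the peak — single-peaked.
Cluster 4 (peak Sigma at position 4): ranking walks positions 4-5-6-3-2-1, expanding outward from the peak — single-peaked.
Cluster 5 (peak Sigma at position 4): ranking walks positions 4-3-5-6-2-1, expanding outward from the peak — single-peaked.
Every ranking is single-peaked on this axis.

yes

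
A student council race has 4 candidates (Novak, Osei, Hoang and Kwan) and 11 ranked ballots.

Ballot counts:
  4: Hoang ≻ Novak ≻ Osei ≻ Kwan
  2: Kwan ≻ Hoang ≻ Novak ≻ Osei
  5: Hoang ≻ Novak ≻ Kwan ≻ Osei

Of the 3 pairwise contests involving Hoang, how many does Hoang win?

Hoang against each rival (11 voters):
Hoang vs Novak: 11 to 0, Hoang.
Hoang vs Osei: Hoang wins 11–0.
Hoang vs Kwan: Hoang is ranked higher on 4+5 = 9 ballots, Kwan on 2. Hoang wins 9–2.
Hoang beats Novak, Osei, Kwan — 3 pairwise wins.

3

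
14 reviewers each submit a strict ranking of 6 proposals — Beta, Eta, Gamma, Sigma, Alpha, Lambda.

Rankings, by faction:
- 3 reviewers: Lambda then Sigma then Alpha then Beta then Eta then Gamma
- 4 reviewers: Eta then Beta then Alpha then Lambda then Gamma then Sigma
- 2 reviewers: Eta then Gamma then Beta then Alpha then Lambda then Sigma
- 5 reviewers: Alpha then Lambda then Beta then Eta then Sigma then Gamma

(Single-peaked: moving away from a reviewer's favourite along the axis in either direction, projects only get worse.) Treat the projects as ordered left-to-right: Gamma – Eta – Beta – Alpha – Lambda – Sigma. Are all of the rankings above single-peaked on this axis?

Axis positions: Gamma=1, Eta=2, Beta=3, Alpha=4, Lambda=5, Sigma=6.
Faction 1 (peak Lambda at position 5): ranking walks positions 5-6-4-3-2-1, expanding outward from the peak — single-peaked.
Faction 2 (peak Eta at position 2): ranking walks positions 2-3-4-5-1-6, expanding outward from the peak — single-peaked.
Faction 3 (peak Eta at position 2): ranking walks positions 2-1-3-4-5-6, expanding outward from the peak — single-peaked.
Faction 4 (peak Alpha at position 4): ranking walks positions 4-5-3-2-6-1, expanding outward from the peak — single-peaked.
Every ranking is single-peaked on this axis.

yes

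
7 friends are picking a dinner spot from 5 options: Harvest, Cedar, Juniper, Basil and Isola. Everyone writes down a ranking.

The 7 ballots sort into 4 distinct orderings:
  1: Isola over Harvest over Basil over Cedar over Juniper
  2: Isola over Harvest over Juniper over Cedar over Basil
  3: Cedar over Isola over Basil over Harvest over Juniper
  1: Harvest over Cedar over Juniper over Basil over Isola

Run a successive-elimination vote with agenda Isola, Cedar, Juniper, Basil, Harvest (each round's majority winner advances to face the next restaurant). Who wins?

Round 1: Isola vs Cedar — 3–4, Cedar advances.
Round 2: Cedar vs Juniper — 5–2, Cedar advances.
Round 3: Cedar vs Basil — 6–1, Cedar advances.
Round 4: Cedar vs Harvest — 3–4, Harvest advances.
The agenda winner is Harvest.

Harvest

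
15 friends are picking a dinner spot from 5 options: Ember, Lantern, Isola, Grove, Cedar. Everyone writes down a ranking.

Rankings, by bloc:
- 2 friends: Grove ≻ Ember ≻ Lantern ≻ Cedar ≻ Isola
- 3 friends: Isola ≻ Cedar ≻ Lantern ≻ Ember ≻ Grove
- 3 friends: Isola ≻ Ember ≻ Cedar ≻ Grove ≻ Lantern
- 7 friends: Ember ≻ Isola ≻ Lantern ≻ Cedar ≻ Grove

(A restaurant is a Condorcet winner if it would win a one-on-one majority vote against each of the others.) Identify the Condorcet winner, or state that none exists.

Ember

Pairwise majorities:
Ember vs Lantern: Ember, 12–3.
Ember–Isola: Ember 9–6.
Ember vs Grove: Ember, 13–2.
Ember vs Cedar: Ember wins 12–3.
Lantern–Isola: Isola 13–2.
Lantern vs Grove: Lantern wins 10–5.
Lantern vs Cedar: Lantern wins 9–6.
Isola–Grove: Isola 13–2.
Isola–Cedar: Isola 13–2.
Grove vs Cedar: Cedar wins 13–2.
Ember defeats every rival head-to-head and is the Condorcet winner.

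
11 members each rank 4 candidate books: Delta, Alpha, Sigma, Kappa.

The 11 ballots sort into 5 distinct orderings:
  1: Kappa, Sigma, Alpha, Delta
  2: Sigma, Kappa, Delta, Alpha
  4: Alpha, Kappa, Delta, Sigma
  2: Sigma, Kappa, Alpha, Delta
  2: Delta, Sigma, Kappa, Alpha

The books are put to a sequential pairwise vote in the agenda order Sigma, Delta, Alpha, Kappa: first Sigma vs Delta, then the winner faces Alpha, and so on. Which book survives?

Kappa

Round 1: Sigma vs Delta — 5–6, Delta advances.
Round 2: Delta vs Alpha — 4–7, Alpha advances.
Round 3: Alpha vs Kappa — 4–7, Kappa advances.
Kappa survives the agenda.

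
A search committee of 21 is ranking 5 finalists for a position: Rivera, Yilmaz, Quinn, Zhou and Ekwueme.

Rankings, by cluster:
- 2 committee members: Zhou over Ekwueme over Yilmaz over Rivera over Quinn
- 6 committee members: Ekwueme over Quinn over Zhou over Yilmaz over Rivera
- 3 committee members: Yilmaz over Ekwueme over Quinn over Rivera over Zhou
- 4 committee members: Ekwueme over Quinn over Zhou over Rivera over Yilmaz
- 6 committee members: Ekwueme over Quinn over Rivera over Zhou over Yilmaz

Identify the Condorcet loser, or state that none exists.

Pairwise majorities:
Rivera vs Yilmaz: Rivera preferred on 4+6 = 10 ballots; Yilmaz wins 11–10.
Rivera vs Quinn: Rivera preferred on 2 ballots; Quinn wins 19–2.
Rivera vs Zhou: 9 to 12, Zhou.
Rivera–Ekwueme: Ekwueme 21–0.
Yilmaz–Quinn: Quinn 16–5.
Yilmaz–Zhou: Zhou 18–3.
Yilmaz–Ekwueme: Ekwueme 18–3.
Quinn vs Zhou: Quinn preferred on 6+3+4+6 = 19 ballots; Quinn wins 19–2.
Quinn vs Ekwueme: Ekwueme wins 21–0.
Zhou vs Ekwueme: Ekwueme wins 19–2.
Rivera is beaten in every head-to-head and is the Condorcet loser.

Rivera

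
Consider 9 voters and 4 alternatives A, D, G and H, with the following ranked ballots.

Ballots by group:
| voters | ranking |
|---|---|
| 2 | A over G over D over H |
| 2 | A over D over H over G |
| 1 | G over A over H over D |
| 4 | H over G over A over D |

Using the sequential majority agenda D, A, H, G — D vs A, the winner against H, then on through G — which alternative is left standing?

G

Round 1: D vs A — 0–9, A advances.
Round 2: A vs H — 5–4, A advances.
Round 3: A vs G — 4–5, G advances.
The agenda winner is G.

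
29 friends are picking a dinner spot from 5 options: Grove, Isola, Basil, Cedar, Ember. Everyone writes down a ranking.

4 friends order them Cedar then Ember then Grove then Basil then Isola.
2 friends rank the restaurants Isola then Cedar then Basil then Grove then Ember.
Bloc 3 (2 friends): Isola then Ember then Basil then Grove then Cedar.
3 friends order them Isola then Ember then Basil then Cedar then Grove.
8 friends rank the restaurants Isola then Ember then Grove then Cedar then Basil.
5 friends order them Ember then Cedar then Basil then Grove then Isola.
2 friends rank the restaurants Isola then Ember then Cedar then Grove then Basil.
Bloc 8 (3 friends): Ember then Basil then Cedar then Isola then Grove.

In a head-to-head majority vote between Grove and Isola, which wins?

Isola

Ballots ranking Grove above Isola: 4 + 5 = 9.
Ballots ranking Isola above Grove: 29 − 9 = 20.
Isola wins the head-to-head 20–9.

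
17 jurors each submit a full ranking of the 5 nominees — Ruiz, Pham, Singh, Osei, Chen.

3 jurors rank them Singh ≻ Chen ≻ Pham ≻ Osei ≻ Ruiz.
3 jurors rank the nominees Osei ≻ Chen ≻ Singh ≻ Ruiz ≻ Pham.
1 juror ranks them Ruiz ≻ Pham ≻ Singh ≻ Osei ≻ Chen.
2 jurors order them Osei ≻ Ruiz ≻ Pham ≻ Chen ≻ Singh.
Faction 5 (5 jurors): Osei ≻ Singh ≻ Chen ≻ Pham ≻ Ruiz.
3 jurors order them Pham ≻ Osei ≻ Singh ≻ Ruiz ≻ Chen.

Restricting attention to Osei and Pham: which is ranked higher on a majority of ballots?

Osei

Ballots ranking Osei above Pham: 3 + 2 + 5 = 10.
Ballots ranking Pham above Osei: 17 − 10 = 7.
Osei wins the head-to-head 10–7.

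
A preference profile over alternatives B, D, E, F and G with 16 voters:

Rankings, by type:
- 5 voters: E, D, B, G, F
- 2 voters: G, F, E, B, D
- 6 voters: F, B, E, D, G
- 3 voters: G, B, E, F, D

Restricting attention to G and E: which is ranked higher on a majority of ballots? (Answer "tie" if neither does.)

Ballots ranking G above E: 2 + 3 = 5.
Ballots ranking E above G: 16 − 5 = 11.
E wins the head-to-head 11–5.

E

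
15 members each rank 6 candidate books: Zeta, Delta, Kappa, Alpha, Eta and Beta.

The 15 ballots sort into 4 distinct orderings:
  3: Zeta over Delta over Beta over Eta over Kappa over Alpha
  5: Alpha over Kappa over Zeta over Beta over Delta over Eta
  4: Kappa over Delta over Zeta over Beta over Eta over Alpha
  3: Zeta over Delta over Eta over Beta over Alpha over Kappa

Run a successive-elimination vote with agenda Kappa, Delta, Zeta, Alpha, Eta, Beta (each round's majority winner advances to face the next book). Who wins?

Beta

Round 1: Kappa vs Delta — 9–6, Kappa advances.
Round 2: Kappa vs Zeta — 9–6, Kappa advances.
Round 3: Kappa vs Alpha — 7–8, Alpha advances.
Round 4: Alpha vs Eta — 5–10, Eta advances.
Round 5: Eta vs Beta — 3–12, Beta advances.
The agenda winner is Beta.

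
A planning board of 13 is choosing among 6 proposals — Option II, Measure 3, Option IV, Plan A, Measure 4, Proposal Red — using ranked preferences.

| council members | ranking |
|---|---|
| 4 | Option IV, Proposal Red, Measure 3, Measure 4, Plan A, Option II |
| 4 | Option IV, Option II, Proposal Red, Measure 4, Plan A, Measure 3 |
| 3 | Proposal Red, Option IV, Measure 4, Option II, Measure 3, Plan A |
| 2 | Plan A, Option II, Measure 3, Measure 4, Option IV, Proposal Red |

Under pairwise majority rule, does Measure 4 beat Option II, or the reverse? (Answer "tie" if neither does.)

Measure 4

Ballots ranking Measure 4 above Option II: 4 + 3 = 7.
Ballots ranking Option II above Measure 4: 13 − 7 = 6.
Measure 4 wins the head-to-head 7–6.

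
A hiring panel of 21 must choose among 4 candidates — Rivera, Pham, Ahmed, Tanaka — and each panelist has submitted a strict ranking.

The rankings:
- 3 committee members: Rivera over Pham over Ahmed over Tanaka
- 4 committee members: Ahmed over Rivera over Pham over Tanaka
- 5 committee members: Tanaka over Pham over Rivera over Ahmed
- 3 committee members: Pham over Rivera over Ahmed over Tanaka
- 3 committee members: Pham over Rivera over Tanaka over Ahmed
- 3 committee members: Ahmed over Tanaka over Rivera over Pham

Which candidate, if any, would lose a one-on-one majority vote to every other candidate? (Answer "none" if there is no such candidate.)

Head-to-head results (21 committee members):
Rivera vs Pham: Pham wins 11–10.
Rivera vs Ahmed: Rivera preferred on 3+5+3+3 = 14 ballots; Rivera wins 14–7.
Rivera vs Tanaka: Rivera is ranked higher on 3+4+3+3 = 13 ballots, Tanaka on 8. Rivera wins 13–8.
Pham vs Ahmed: 3+5+3+3 = 14 for Pham, 7 for Ahmed — Pham by 14–7.
Pham vs Tanaka: Pham is ranked higher on 3+4+3+3 = 13 ballots, Tanaka on 8. Pham wins 13–8.
Ahmed vs Tanaka: Ahmed is ranked higher on 3+4+3+3 = 13 ballots, Tanaka on 8. Ahmed wins 13–8.
Only Tanaka has no wins; Tanaka is the Condorcet loser.

Tanaka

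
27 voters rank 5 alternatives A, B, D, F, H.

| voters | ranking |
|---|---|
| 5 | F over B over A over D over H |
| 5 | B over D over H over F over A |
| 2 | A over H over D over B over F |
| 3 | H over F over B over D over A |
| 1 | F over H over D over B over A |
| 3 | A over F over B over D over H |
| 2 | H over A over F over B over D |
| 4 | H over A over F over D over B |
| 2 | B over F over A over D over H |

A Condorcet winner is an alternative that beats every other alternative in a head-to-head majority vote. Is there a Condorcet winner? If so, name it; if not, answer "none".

Check each pair by majority over 27 ballots:
A vs B: A preferred on 2+3+2+4 = 11 ballots; B wins 16–11.
A–D: A 18–9.
A vs F: 11 to 16, F.
A vs H: H, 15–12.
B–D: B 20–7.
B vs F: 9 to 18, F.
B vs H: 5+5+3+2 = 15 for B, 12 for H — B by 15–12.
D vs F: 5+2 = 7 for D, 20 for F — F by 20–7.
D vs H: 15 to 12, D.
F–H: H 16–11.
Each alternative drops at least one matchup (A loses to B; B loses to F; D loses to A; F loses to H; H loses to B); the cycle A > D > H > A rules out a Condorcet winner.

none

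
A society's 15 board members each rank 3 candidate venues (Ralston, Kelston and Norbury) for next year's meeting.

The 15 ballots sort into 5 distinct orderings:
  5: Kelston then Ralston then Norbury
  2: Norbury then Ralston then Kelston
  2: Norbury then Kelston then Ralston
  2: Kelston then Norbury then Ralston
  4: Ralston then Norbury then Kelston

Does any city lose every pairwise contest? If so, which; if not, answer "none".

Pairwise majorities:
Ralston vs Kelston: Kelston, 9–6.
Ralston vs Norbury: Ralston is ranked higher on 5+4 = 9 ballots, Norbury on 6. Ralston wins 9–6.
Kelston vs Norbury: Norbury wins 8–7.
Every city wins at least one matchup (Ralston beats Norbury; Kelston beats Ralston; Norbury beats Kelston), so there is no Condorcet loser.

none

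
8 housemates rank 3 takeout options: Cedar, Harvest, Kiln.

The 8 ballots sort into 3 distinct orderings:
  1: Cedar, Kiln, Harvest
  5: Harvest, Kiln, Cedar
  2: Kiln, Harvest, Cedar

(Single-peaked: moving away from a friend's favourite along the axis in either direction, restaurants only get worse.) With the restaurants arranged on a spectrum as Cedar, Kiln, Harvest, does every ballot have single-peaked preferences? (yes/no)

yes

Axis positions: Cedar=1, Kiln=2, Harvest=3.
Faction 1 (peak Cedar at position 1): ranking walks positions 1-2-3, expanding outward from the peak — single-peaked.
Faction 2 (peak Harvest at position 3): ranking walks positions 3-2-1, expanding outward from the peak — single-peaked.
Faction 3 (peak Kiln at position 2): ranking walks positions 2-3-1, expanding outward from the peak — single-peaked.
Every ranking is single-peaked on this axis.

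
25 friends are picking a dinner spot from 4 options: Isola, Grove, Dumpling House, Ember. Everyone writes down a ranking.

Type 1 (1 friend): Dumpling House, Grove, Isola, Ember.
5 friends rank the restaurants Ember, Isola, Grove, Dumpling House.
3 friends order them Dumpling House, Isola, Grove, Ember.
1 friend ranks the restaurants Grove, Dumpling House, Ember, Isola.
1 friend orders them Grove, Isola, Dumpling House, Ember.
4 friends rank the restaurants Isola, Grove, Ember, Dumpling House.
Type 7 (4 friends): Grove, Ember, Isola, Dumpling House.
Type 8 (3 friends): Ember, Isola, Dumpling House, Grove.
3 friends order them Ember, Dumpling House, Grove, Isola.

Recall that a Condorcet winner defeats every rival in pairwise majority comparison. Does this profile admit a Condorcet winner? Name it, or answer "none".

Pairwise majorities:
Isola vs Grove: 5+3+4+3 = 15 for Isola, 10 for Grove — Isola by 15–10.
Isola vs Dumpling House: 17 to 8, Isola.
Isola vs Ember: Isola is ranked higher on 1+3+1+4 = 9 ballots, Ember on 16. Ember wins 16–9.
Grove vs Dumpling House: 5+1+1+4+4 = 15 for Grove, 10 for Dumpling House — Grove by 15–10.
Grove vs Ember: Grove is ranked higher on 1+3+1+1+4+4 = 14 ballots, Ember on 11. Grove wins 14–11.
Dumpling House vs Ember: 6 to 19, Ember.
Each restaurant drops at least one matchup (Isola loses to Ember; Grove loses to Isola; Dumpling House loses to Isola; Ember loses to Grove); the cycle Isola beats Grove beats Ember beats Isola rules out a Condorcet winner.

none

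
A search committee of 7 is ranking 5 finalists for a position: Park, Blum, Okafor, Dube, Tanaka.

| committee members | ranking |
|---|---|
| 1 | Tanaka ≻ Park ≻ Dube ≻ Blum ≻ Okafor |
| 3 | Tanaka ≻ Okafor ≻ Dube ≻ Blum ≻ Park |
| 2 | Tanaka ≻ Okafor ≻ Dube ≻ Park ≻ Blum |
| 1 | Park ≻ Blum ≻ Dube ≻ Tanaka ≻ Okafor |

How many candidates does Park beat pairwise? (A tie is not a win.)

1

Park against each rival (7 committee members):
Park vs Blum: Park wins 4–3.
Park vs Okafor: Park is ranked higher on 1+1 = 2 ballots, Okafor on 5. Okafor wins 5–2.
Park vs Dube: Dube wins 5–2.
Park vs Tanaka: Tanaka, 6–1.
Park beats Blum; loses to Okafor, Dube, Tanaka — 1 pairwise win.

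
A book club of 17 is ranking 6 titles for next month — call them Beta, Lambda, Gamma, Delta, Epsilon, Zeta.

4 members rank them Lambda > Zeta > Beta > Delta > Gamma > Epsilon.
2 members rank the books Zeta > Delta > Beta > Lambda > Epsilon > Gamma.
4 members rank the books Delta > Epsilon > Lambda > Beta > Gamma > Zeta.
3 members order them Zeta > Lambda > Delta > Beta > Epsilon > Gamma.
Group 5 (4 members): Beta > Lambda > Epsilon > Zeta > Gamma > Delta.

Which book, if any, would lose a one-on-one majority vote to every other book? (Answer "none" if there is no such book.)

Pairwise majorities:
Beta–Lambda: Lambda 11–6.
Beta vs Gamma: Beta wins 17–0.
Beta vs Delta: Delta, 9–8.
Beta vs Epsilon: Beta wins 13–4.
Beta vs Zeta: 8 to 9, Zeta.
Lambda vs Gamma: 17 to 0, Lambda.
Lambda vs Delta: 4+3+4 = 11 for Lambda, 6 for Delta — Lambda by 11–6.
Lambda vs Epsilon: Lambda, 13–4.
Lambda vs Zeta: Lambda, 12–5.
Gamma vs Delta: Gamma preferred on 4 ballots; Delta wins 13–4.
Gamma–Epsilon: Epsilon 13–4.
Gamma vs Zeta: Zeta, 13–4.
Delta vs Epsilon: Delta, 13–4.
Delta vs Zeta: 4 for Delta, 13 for Zeta — Zeta by 13–4.
Epsilon vs Zeta: Zeta wins 9–8.
Only Gamma has no wins; Gamma is the Condorcet loser.

Gamma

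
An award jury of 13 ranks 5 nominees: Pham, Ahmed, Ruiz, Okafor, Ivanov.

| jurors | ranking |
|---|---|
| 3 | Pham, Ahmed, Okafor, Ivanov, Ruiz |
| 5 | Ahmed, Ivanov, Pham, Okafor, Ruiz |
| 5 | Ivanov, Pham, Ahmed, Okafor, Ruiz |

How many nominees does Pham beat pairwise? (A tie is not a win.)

3

Pham against each rival (13 jurors):
Pham vs Ahmed: Pham, 8–5.
Pham vs Ruiz: 3+5+5 = 13 for Pham, 0 for Ruiz — Pham by 13–0.
Pham vs Okafor: 13 to 0, Pham.
Pham–Ivanov: Ivanov 10–3.
Pham beats Ahmed, Ruiz, Okafor; loses to Ivanov — 3 pairwise wins.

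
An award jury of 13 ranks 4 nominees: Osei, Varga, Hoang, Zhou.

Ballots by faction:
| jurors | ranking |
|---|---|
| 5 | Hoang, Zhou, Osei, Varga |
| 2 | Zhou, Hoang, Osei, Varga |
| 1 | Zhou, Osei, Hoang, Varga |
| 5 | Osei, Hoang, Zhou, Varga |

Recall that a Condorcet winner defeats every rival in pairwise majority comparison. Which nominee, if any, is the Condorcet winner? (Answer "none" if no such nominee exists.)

Head-to-head results (13 jurors):
Osei vs Varga: Osei preferred on 5+2+1+5 = 13 ballots; Osei wins 13–0.
Osei vs Hoang: 6 to 7, Hoang.
Osei vs Zhou: Osei preferred on 5 ballots; Zhou wins 8–5.
Varga vs Hoang: 0 to 13, Hoang.
Varga vs Zhou: 0 for Varga, 13 for Zhou — Zhou by 13–0.
Hoang vs Zhou: 10 to 3, Hoang.
Only Hoang has no losses; Hoang is the Condorcet winner.

Hoang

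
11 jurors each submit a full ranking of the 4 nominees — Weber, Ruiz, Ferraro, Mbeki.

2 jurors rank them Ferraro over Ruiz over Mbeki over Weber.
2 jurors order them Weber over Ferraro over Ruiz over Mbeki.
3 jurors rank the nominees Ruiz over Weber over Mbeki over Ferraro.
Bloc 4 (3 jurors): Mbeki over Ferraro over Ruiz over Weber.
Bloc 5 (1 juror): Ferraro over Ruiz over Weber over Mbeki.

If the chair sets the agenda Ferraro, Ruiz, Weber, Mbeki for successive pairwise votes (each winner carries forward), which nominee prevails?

Round 1: Ferraro vs Ruiz — 8–3, Ferraro advances.
Round 2: Ferraro vs Weber — 6–5, Ferraro advances.
Round 3: Ferraro vs Mbeki — 5–6, Mbeki advances.
Mbeki survives the agenda.

Mbeki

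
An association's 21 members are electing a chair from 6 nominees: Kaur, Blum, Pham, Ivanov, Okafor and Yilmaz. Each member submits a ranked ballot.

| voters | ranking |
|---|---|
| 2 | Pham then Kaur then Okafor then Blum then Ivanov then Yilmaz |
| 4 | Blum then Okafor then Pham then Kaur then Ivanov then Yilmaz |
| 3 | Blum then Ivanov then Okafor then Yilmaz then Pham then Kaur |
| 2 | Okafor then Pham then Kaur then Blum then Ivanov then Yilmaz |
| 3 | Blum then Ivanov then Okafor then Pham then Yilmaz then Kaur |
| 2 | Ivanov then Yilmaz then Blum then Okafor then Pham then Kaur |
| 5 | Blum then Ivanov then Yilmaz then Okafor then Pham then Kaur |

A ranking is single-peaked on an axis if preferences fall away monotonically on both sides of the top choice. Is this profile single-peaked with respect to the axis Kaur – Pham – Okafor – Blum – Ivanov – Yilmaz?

Axis positions: Kaur=1, Pham=2, Okafor=3, Blum=4, Ivanov=5, Yilmaz=6.
Cluster 1 (peak Pham at position 2): ranking walks positions 2-1-3-4-5-6, expanding outward from the peak — single-peaked.
Cluster 2 (peak Blum at position 4): ranking walks positions 4-3-2-1-5-6, expanding outward from the peak — single-peaked.
Cluster 3 (peak Blum at position 4): ranking walks positions 4-5-3-6-2-1, expanding outward from the peak — single-peaked.
Cluster 4 (peak Okafor at position 3): ranking walks positions 3-2-1-4-5-6, expanding outward from the peak — single-peaked.
Cluster 5 (peak Blum at position 4): ranking walks positions 4-5-3-2-6-1, expanding outward from the peak — single-peaked.
Cluster 6 (peak Ivanov at position 5): ranking walks positions 5-6-4-3-2-1, expanding outward from the peak — single-peaked.
Cluster 7 (peak Blum at position 4): ranking walks positions 4-5-6-3-2-1, expanding outward from the peak — single-peaked.
Every ranking is single-peaked on this axis.

yes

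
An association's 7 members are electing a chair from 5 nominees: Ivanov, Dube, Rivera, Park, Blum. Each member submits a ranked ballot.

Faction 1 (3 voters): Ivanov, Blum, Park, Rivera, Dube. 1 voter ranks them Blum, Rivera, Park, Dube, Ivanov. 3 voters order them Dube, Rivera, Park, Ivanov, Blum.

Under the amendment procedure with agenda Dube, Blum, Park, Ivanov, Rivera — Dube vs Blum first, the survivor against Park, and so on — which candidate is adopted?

Round 1: Dube vs Blum — 3–4, Blum advances.
Round 2: Blum vs Park — 4–3, Blum advances.
Round 3: Blum vs Ivanov — 1–6, Ivanov advances.
Round 4: Ivanov vs Rivera — 3–4, Rivera advances.
Rivera survives the agenda.

Rivera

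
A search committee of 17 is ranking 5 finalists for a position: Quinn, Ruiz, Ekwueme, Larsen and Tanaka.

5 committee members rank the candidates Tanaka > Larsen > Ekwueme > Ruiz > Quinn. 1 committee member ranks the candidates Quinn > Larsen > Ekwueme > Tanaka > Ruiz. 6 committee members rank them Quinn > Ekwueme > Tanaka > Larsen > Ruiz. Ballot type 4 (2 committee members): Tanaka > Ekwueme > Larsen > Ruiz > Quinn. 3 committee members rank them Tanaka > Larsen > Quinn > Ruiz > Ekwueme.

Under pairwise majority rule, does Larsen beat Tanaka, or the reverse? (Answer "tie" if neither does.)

Ballots ranking Larsen above Tanaka: 1.
Ballots ranking Tanaka above Larsen: 17 − 1 = 16.
Tanaka wins the head-to-head 16–1.

Tanaka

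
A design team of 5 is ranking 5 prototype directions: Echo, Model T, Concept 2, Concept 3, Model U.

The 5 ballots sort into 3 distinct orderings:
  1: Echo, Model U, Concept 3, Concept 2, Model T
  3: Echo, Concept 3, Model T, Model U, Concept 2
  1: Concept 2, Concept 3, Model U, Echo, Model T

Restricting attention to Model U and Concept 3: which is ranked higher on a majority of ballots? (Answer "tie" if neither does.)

Ballots ranking Model U above Concept 3: 1.
Ballots ranking Concept 3 above Model U: 5 − 1 = 4.
Concept 3 wins the head-to-head 4–1.

Concept 3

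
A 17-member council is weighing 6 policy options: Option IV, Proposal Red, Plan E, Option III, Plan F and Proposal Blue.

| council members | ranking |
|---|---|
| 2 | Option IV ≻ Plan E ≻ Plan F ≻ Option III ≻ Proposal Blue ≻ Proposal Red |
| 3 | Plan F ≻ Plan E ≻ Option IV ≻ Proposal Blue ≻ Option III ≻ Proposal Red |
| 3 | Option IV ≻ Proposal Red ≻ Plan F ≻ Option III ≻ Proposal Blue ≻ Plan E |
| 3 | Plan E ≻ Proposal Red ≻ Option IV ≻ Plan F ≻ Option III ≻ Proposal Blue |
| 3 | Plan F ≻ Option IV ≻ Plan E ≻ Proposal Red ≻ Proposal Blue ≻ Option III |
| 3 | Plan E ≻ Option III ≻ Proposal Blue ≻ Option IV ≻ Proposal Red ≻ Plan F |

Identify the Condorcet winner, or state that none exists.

none

Check each pair by majority over 17 ballots:
Option IV vs Proposal Red: Option IV is ranked higher on 2+3+3+3+3 = 14 ballots, Proposal Red on 3. Option IV wins 14–3.
Option IV vs Plan E: Option IV is ranked higher on 2+3+3 = 8 ballots, Plan E on 9. Plan E wins 9–8.
Option IV vs Option III: 2+3+3+3+3 = 14 for Option IV, 3 for Option III — Option IV by 14–3.
Option IV vs Plan F: Option IV is ranked higher on 2+3+3+3 = 11 ballots, Plan F on 6. Option IV wins 11–6.
Option IV vs Proposal Blue: Option IV is ranked higher on 2+3+3+3+3 = 14 ballots, Proposal Blue on 3. Option IV wins 14–3.
Proposal Red vs Plan E: 3 to 14, Plan E.
Proposal Red vs Option III: 3+3+3 = 9 for Proposal Red, 8 for Option III — Proposal Red by 9–8.
Proposal Red vs Plan F: Proposal Red preferred on 3+3+3 = 9 ballots; Proposal Red wins 9–8.
Proposal Red vs Proposal Blue: 3+3+3 = 9 for Proposal Red, 8 for Proposal Blue — Proposal Red by 9–8.
Plan E vs Option III: Plan E is ranked higher on 2+3+3+3+3 = 14 ballots, Option III on 3. Plan E wins 14–3.
Plan E vs Plan F: Plan E preferred on 2+3+3 = 8 ballots; Plan F wins 9–8.
Plan E vs Proposal Blue: 14 to 3, Plan E.
Option III vs Plan F: 3 for Option III, 14 for Plan F — Plan F by 14–3.
Option III vs Proposal Blue: 11 to 6, Option III.
Plan F vs Proposal Blue: 14 to 3, Plan F.
No option is unbeaten: Option IV loses to Plan E; Proposal Red loses to Option IV; Plan E loses to Plan F; Option III loses to Option IV; Plan F loses to Option IV; Proposal Blue loses to Option IV. In particular Option IV → Plan F → Plan E → Option IV is a majority cycle — no Condorcet winner exists.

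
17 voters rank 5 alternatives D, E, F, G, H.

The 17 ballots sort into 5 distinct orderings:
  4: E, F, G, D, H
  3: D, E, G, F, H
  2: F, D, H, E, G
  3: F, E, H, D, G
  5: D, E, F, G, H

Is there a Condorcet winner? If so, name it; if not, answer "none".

Head-to-head results (17 voters):
D vs E: 10 to 7, D.
D vs F: 3+5 = 8 for D, 9 for F — F by 9–8.
D vs G: 13 to 4, D.
D vs H: 4+3+2+5 = 14 for D, 3 for H — D by 14–3.
E vs F: 4+3+5 = 12 for E, 5 for F — E by 12–5.
E vs G: 4+3+2+3+5 = 17 for E, 0 for G — E by 17–0.
E vs H: E is ranked higher on 4+3+3+5 = 15 ballots, H on 2. E wins 15–2.
F vs G: 4+2+3+5 = 14 for F, 3 for G — F by 14–3.
F vs H: F preferred on 4+3+2+3+5 = 17 ballots; F wins 17–0.
G vs H: G is ranked higher on 4+3+5 = 12 ballots, H on 5. G wins 12–5.
No alternative is unbeaten: D loses to F; E loses to D; F loses to E; G loses to D; H loses to D. In particular D beats E beats F beats D is a majority cycle — no Condorcet winner exists.

none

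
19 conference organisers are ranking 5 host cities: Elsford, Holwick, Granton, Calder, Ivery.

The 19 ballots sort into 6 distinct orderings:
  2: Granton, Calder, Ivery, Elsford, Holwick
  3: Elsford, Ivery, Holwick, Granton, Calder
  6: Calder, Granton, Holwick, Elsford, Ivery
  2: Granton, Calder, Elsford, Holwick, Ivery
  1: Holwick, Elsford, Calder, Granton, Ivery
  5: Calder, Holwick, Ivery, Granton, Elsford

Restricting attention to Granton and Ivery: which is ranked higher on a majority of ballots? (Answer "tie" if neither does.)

Granton

Ballots ranking Granton above Ivery: 2 + 6 + 2 + 1 = 11.
Ballots ranking Ivery above Granton: 19 − 11 = 8.
Granton wins the head-to-head 11–8.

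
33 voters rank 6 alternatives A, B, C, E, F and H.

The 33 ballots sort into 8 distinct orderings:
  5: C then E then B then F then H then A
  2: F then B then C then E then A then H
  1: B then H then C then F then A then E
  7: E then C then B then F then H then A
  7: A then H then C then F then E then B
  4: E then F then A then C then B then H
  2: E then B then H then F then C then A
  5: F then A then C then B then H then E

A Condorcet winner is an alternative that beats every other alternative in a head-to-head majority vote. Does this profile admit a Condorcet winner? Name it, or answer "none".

Head-to-head results (33 voters):
A vs B: 7+4+5 = 16 for A, 17 for B — B by 17–16.
A vs C: A preferred on 7+4+5 = 16 ballots; C wins 17–16.
A vs E: 13 to 20, E.
A vs F: A preferred on 7 ballots; F wins 26–7.
A vs H: A is ranked higher on 2+7+4+5 = 18 ballots, H on 15. A wins 18–15.
B vs C: 5 to 28, C.
B vs E: B preferred on 2+1+5 = 8 ballots; E wins 25–8.
B vs F: B preferred on 5+1+7+2 = 15 ballots; F wins 18–15.
B vs H: B preferred on 26 ballots; B wins 26–7.
C vs E: 20 to 13, C.
C vs F: 5+1+7+7 = 20 for C, 13 for F — C by 20–13.
C vs H: 5+2+7+4+5 = 23 for C, 10 for H — C by 23–10.
E vs F: 5+7+4+2 = 18 for E, 15 for F — E by 18–15.
E vs H: 5+2+7+4+2 = 20 for E, 13 for H — E by 20–13.
F vs H: 23 to 10, F.
C defeats every rival head-to-head and is the Condorcet winner.

C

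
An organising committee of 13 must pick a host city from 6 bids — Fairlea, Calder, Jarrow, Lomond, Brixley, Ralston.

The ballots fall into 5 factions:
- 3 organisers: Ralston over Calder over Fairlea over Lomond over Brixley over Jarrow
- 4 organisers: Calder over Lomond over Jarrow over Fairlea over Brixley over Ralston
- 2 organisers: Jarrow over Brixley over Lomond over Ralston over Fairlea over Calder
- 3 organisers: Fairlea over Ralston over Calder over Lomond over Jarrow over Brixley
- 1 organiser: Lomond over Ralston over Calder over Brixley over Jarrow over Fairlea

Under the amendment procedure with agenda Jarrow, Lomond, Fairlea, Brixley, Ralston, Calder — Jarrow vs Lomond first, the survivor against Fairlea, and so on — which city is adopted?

Round 1: Jarrow vs Lomond — 2–11, Lomond advances.
Round 2: Lomond vs Fairlea — 7–6, Lomond advances.
Round 3: Lomond vs Brixley — 11–2, Lomond advances.
Round 4: Lomond vs Ralston — 7–6, Lomond advances.
Round 5: Lomond vs Calder — 3–10, Calder advances.
Calder survives the agenda.

Calder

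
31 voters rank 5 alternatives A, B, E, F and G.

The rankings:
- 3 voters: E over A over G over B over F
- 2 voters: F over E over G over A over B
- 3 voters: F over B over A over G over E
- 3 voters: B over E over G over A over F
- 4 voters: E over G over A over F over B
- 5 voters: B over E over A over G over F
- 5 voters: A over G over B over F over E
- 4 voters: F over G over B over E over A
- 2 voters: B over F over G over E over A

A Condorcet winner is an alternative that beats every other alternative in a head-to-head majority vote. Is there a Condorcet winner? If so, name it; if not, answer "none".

none

Pairwise majorities:
A vs B: A is ranked higher on 3+2+4+5 = 14 ballots, B on 17. B wins 17–14.
A vs E: 8 to 23, E.
A vs F: A preferred on 3+3+4+5+5 = 20 ballots; A wins 20–11.
A vs G: A preferred on 3+3+5+5 = 16 ballots; A wins 16–15.
B vs E: 22 to 9, B.
B vs F: 18 to 13, B.
B vs G: B is ranked higher on 3+3+5+2 = 13 ballots, G on 18. G wins 18–13.
E vs F: E preferred on 3+3+4+5 = 15 ballots; F wins 16–15.
E vs G: E is ranked higher on 3+2+3+4+5 = 17 ballots, G on 14. E wins 17–14.
F vs G: F is ranked higher on 2+3+4+2 = 11 ballots, G on 20. G wins 20–11.
No alternative is unbeaten: A loses to B; B loses to G; E loses to B; F loses to A; G loses to A. In particular A → F → E → A is a majority cycle — no Condorcet winner exists.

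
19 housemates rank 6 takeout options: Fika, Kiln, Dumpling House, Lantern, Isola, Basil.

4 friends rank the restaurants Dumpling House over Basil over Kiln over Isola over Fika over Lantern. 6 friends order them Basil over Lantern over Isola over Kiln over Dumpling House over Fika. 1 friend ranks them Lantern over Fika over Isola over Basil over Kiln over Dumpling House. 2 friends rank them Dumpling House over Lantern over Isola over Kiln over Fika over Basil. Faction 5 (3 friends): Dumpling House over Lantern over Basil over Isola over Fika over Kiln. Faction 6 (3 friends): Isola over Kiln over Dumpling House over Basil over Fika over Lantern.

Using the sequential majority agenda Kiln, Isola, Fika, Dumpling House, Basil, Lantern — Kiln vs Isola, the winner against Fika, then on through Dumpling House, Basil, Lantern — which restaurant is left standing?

Basil

Round 1: Kiln vs Isola — 4–15, Isola advances.
Round 2: Isola vs Fika — 18–1, Isola advances.
Round 3: Isola vs Dumpling House — 10–9, Isola advances.
Round 4: Isola vs Basil — 6–13, Basil advances.
Round 5: Basil vs Lantern — 13–6, Basil advances.
The agenda winner is Basil.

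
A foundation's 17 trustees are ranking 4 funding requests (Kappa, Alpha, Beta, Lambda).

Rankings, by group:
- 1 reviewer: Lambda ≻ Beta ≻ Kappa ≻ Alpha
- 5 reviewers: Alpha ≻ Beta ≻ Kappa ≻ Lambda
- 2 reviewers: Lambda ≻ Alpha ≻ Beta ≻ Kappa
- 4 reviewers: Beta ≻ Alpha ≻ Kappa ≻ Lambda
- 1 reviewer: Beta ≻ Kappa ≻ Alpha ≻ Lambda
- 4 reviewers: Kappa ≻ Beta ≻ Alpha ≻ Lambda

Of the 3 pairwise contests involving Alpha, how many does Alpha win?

Alpha against each rival (17 reviewers):
Alpha vs Kappa: Alpha is ranked higher on 5+2+4 = 11 ballots, Kappa on 6. Alpha wins 11–6.
Alpha vs Beta: Alpha preferred on 5+2 = 7 ballots; Beta wins 10–7.
Alpha vs Lambda: Alpha, 14–3.
Alpha beats Kappa, Lambda; loses to Beta — 2 pairwise wins.

2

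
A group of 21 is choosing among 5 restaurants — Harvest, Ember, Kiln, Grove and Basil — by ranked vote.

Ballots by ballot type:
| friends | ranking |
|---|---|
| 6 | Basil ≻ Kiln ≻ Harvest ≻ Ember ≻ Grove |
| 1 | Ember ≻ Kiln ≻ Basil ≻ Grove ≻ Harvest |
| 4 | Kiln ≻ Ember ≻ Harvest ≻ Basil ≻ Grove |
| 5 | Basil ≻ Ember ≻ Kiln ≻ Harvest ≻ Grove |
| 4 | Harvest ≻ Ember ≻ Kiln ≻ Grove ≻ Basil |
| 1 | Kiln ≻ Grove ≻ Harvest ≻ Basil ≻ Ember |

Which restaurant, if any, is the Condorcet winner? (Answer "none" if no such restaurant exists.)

Head-to-head results (21 friends):
Harvest–Ember: Harvest 11–10.
Harvest–Kiln: Kiln 17–4.
Harvest vs Grove: 6+4+5+4 = 19 for Harvest, 2 for Grove — Harvest by 19–2.
Harvest vs Basil: Basil wins 12–9.
Ember vs Kiln: Kiln, 11–10.
Ember vs Grove: Ember, 20–1.
Ember vs Basil: Ember is ranked higher on 1+4+4 = 9 ballots, Basil on 12. Basil wins 12–9.
Kiln vs Grove: Kiln preferred on 6+1+4+5+4+1 = 21 ballots; Kiln wins 21–0.
Kiln vs Basil: Basil wins 11–10.
Grove vs Basil: Basil, 16–5.
Basil wins every pairwise contest, so Basil is the Condorcet winner.

Basil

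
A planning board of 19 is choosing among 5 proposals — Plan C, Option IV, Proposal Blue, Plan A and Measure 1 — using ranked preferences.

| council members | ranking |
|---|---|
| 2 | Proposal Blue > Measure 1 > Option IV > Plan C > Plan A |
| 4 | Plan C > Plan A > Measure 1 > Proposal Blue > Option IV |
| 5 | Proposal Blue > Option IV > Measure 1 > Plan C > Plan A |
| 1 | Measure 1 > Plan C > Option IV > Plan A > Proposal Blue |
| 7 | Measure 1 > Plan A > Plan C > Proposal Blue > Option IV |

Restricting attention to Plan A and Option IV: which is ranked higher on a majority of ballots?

Plan A

Ballots ranking Plan A above Option IV: 4 + 7 = 11.
Ballots ranking Option IV above Plan A: 19 − 11 = 8.
Plan A wins the head-to-head 11–8.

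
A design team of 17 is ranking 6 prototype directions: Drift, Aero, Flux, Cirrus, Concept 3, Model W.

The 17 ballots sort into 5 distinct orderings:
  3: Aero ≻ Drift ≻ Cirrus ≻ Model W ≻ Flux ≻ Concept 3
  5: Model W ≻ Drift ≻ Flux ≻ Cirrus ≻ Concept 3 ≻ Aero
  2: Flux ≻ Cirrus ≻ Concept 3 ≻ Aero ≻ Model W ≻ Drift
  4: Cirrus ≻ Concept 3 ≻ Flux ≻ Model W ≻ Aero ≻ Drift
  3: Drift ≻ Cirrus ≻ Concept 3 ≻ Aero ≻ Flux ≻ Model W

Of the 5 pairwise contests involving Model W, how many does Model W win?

2

Model W against each rival (17 engineers):
Model W vs Drift: 5+2+4 = 11 for Model W, 6 for Drift — Model W by 11–6.
Model W vs Aero: 5+4 = 9 for Model W, 8 for Aero — Model W by 9–8.
Model W vs Flux: 8 to 9, Flux.
Model W vs Cirrus: Model W preferred on 5 ballots; Cirrus wins 12–5.
Model W vs Concept 3: Model W is ranked higher on 3+5 = 8 ballots, Concept 3 on 9. Concept 3 wins 9–8.
Model W beats Drift, Aero; loses to Flux, Cirrus, Concept 3 — 2 pairwise wins.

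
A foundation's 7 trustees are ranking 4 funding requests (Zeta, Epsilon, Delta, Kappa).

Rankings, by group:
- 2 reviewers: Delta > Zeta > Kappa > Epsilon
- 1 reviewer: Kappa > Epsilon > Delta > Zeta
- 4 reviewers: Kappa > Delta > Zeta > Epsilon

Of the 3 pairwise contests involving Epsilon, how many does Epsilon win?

Epsilon against each rival (7 reviewers):
Epsilon–Zeta: Zeta 6–1.
Epsilon vs Delta: Delta, 6–1.
Epsilon vs Kappa: Kappa, 7–0.
Epsilon beats no one; loses to Zeta, Delta, Kappa — 0 pairwise wins.

0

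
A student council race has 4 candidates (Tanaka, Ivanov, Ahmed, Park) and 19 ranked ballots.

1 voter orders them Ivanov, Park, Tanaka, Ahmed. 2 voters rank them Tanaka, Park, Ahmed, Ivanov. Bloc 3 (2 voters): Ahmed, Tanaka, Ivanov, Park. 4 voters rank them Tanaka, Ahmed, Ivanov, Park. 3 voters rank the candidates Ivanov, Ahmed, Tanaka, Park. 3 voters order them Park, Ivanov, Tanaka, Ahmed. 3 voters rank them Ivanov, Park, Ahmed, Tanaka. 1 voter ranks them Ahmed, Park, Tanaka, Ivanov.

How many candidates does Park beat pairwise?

0

Park against each rival (19 voters):
Park vs Tanaka: Tanaka, 11–8.
Park vs Ivanov: Park is ranked higher on 2+3+1 = 6 ballots, Ivanov on 13. Ivanov wins 13–6.
Park vs Ahmed: 9 to 10, Ahmed.
Park beats no one; loses to Tanaka, Ivanov, Ahmed — 0 pairwise wins.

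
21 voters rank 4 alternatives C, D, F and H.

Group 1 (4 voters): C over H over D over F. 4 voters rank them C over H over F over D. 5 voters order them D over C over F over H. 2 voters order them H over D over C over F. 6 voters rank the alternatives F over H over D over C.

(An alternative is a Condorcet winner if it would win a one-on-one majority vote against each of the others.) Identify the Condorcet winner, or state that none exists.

none

Pairwise majorities:
C vs D: D, 13–8.
C vs F: C, 15–6.
C–H: C 13–8.
D vs F: D, 11–10.
D vs H: H, 16–5.
F–H: F 11–10.
Each alternative drops at least one matchup (C loses to D; D loses to H; F loses to C; H loses to C); the cycle C → H → D → C rules out a Condorcet winner.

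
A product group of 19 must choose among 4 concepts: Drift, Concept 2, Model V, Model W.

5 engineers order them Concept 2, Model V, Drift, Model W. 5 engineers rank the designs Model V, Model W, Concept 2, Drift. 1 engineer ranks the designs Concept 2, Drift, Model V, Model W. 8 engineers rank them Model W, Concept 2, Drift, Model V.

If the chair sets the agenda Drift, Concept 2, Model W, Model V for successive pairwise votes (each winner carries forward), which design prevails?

Model V

Round 1: Drift vs Concept 2 — 0–19, Concept 2 advances.
Round 2: Concept 2 vs Model W — 6–13, Model W advances.
Round 3: Model W vs Model V — 8–11, Model V advances.
Model V survives the agenda.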